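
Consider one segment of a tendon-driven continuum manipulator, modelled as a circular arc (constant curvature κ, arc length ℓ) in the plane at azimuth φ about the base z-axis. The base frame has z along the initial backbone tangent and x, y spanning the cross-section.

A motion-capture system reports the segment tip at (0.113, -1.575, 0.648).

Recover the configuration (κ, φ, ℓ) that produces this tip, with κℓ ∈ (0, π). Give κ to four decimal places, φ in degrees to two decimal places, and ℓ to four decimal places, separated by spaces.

1.0840 274.10 2.1796

ρ = √(x²+y²) = √(0.113² + -1.575²) = 1.57905
φ = atan2(y, x) mod 360° = atan2(-1.575, 0.113) = 274.1037°
|p|² = ρ² + z² = 1.57905² + 0.648² = 2.91330
κ = 2ρ / |p|² = 2×1.57905 / 2.91330 = 1.08403
θ = 2·atan2(ρ, z) = 2·atan2(1.57905, 0.648) = 2.36276 rad
ℓ = θ/κ = 2.36276/1.08403 = 2.17961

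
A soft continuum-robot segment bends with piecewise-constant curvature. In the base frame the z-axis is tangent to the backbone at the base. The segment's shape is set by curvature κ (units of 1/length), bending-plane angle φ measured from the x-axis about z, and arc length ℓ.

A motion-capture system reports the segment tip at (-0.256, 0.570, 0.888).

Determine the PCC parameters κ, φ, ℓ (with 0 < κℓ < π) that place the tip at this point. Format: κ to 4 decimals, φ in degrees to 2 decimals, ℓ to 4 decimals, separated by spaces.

1.0600 114.19 1.1570

ρ = √(x²+y²) = √(-0.256² + 0.570²) = 0.62485
φ = atan2(y, x) mod 360° = atan2(0.570, -0.256) = 114.1859°
|p|² = ρ² + z² = 0.62485² + 0.888² = 1.17898
κ = 2ρ / |p|² = 2×0.62485 / 1.17898 = 1.05998
θ = 2·atan2(ρ, z) = 2·atan2(0.62485, 0.888) = 1.22635 rad
ℓ = θ/κ = 1.22635/1.05998 = 1.15696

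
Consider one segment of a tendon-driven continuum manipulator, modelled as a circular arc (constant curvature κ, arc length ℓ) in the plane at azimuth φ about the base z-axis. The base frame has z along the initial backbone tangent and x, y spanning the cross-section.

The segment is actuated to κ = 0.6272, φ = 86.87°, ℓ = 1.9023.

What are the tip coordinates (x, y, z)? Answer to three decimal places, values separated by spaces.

0.055 1.005 1.482

θ = κ·ℓ = 0.6272 × 1.9023 = 1.19312 rad
ρ = (1 − cos θ)/κ = (1 − 0.36876)/0.6272 = 1.00644
z = sin θ / κ = 0.92952/0.6272 = 1.48202
x = ρ cos φ = 1.00644 × cos(86.87°) = 0.05495
y = ρ sin φ = 1.00644 × sin(86.87°) = 1.00494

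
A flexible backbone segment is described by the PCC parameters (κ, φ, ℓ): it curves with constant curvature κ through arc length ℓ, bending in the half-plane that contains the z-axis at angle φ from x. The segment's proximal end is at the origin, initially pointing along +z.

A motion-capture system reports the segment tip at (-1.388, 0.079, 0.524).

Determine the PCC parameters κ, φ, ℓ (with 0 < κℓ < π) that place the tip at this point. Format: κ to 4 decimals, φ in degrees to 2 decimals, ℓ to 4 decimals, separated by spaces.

ρ = √(x²+y²) = √(-1.388² + 0.079²) = 1.39025
φ = atan2(y, x) mod 360° = atan2(0.079, -1.388) = 176.7424°
|p|² = ρ² + z² = 1.39025² + 0.524² = 2.20736
κ = 2ρ / |p|² = 2×1.39025 / 2.20736 = 1.25965
θ = 2·atan2(ρ, z) = 2·atan2(1.39025, 0.524) = 2.42070 rad
ℓ = θ/κ = 2.42070/1.25965 = 1.92173

1.2596 176.74 1.9217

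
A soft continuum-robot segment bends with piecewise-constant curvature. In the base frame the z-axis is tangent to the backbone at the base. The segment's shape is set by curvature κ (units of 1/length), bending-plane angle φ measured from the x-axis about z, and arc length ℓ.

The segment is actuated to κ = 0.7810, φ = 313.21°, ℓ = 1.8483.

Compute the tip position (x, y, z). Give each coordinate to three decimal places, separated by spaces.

θ = κ·ℓ = 0.7810 × 1.8483 = 1.44352 rad
ρ = (1 − cos θ)/κ = (1 − 0.12693)/0.7810 = 1.11789
z = sin θ / κ = 0.99191/0.7810 = 1.27005
x = ρ cos φ = 1.11789 × cos(313.21°) = 0.76539
y = ρ sin φ = 1.11789 × sin(313.21°) = -0.81477

0.765 -0.815 1.270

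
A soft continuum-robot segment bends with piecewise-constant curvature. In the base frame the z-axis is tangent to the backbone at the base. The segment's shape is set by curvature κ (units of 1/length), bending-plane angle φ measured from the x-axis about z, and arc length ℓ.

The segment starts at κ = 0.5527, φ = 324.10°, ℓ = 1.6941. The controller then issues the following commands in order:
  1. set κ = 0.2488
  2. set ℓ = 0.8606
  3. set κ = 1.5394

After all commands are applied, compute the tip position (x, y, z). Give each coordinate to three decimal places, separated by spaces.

initial: κ=0.5527, φ=324.10°, ℓ=1.6941
cmd 1: set κ=0.2488 → (κ,φ,ℓ)=(0.2488,324.10°,1.6941) → tip=(0.2849,-0.2063,1.6444)
cmd 2: set ℓ=0.8606 → (κ,φ,ℓ)=(0.2488,324.10°,0.8606) → tip=(0.0743,-0.0538,0.8540)
cmd 3: set κ=1.5394 → (κ,φ,ℓ)=(1.5394,324.10°,0.8606) → tip=(0.3981,-0.2882,0.6300)

0.398 -0.288 0.630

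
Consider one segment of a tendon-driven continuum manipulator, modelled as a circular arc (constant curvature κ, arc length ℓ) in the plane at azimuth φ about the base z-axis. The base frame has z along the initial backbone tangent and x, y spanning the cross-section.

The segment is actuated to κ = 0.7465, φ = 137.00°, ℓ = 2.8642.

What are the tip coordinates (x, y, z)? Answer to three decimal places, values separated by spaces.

-1.506 1.405 1.130

θ = κ·ℓ = 0.7465 × 2.8642 = 2.13813 rad
ρ = (1 − cos θ)/κ = (1 − -0.53738)/0.7465 = 2.05945
z = sin θ / κ = 0.84334/0.7465 = 1.12972
x = ρ cos φ = 2.05945 × cos(137.00°) = -1.50619
y = ρ sin φ = 2.05945 × sin(137.00°) = 1.40454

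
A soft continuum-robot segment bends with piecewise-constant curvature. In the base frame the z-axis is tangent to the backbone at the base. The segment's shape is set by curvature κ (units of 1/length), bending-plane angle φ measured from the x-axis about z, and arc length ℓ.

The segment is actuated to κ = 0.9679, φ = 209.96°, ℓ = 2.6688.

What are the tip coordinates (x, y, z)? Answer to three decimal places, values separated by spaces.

-1.654 -0.954 0.547

θ = κ·ℓ = 0.9679 × 2.6688 = 2.58313 rad
ρ = (1 − cos θ)/κ = (1 − -0.84807)/0.9679 = 1.90936
z = sin θ / κ = 0.52988/0.9679 = 0.54746
x = ρ cos φ = 1.90936 × cos(209.96°) = -1.65422
y = ρ sin φ = 1.90936 × sin(209.96°) = -0.95353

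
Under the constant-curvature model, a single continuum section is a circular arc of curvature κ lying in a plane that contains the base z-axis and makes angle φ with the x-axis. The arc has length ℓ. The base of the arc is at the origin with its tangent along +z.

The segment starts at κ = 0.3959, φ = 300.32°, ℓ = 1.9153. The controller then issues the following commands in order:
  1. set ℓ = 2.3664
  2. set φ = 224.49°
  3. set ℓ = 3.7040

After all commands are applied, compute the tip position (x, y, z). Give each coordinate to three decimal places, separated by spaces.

-1.614 -1.586 2.512

initial: κ=0.3959, φ=300.32°, ℓ=1.9153
cmd 1: set ℓ=2.3664 → (κ,φ,ℓ)=(0.3959,300.32°,2.3664) → tip=(0.5198,-0.8889,2.0351)
cmd 2: set φ=224.49° → (κ,φ,ℓ)=(0.3959,224.49°,2.3664) → tip=(-0.7346,-0.7216,2.0351)
cmd 3: set ℓ=3.7040 → (κ,φ,ℓ)=(0.3959,224.49°,3.7040) → tip=(-1.6142,-1.5857,2.5121)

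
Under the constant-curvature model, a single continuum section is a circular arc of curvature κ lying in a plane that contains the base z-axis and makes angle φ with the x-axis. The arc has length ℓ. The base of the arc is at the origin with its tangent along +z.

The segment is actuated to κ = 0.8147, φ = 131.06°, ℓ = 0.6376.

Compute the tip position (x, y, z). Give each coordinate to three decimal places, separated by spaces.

-0.106 0.122 0.609

θ = κ·ℓ = 0.8147 × 0.6376 = 0.51945 rad
ρ = (1 − cos θ)/κ = (1 − 0.86809)/0.8147 = 0.16191
z = sin θ / κ = 0.49641/0.8147 = 0.60931
x = ρ cos φ = 0.16191 × cos(131.06°) = -0.10635
y = ρ sin φ = 0.16191 × sin(131.06°) = 0.12208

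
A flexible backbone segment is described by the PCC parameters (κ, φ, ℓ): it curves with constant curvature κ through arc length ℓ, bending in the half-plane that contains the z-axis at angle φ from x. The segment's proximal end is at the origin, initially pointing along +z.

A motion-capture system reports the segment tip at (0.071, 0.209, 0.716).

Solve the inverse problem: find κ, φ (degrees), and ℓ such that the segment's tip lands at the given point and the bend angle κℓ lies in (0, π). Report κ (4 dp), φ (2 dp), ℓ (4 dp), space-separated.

ρ = √(x²+y²) = √(0.071² + 0.209²) = 0.22073
φ = atan2(y, x) mod 360° = atan2(0.209, 0.071) = 71.2367°
|p|² = ρ² + z² = 0.22073² + 0.716² = 0.56138
κ = 2ρ / |p|² = 2×0.22073 / 0.56138 = 0.78639
θ = 2·atan2(ρ, z) = 2·atan2(0.22073, 0.716) = 0.59808 rad
ℓ = θ/κ = 0.59808/0.78639 = 0.76054

0.7864 71.24 0.7605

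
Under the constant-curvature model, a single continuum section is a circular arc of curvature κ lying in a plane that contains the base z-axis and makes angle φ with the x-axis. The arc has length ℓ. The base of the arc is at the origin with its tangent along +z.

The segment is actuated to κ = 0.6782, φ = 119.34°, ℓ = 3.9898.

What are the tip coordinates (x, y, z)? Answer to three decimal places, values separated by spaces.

-1.377 2.451 0.622

θ = κ·ℓ = 0.6782 × 3.9898 = 2.70588 rad
ρ = (1 − cos θ)/κ = (1 − -0.90657)/0.6782 = 2.81122
z = sin θ / κ = 0.42205/0.6782 = 0.62232
x = ρ cos φ = 2.81122 × cos(119.34°) = -1.37747
y = ρ sin φ = 2.81122 × sin(119.34°) = 2.45062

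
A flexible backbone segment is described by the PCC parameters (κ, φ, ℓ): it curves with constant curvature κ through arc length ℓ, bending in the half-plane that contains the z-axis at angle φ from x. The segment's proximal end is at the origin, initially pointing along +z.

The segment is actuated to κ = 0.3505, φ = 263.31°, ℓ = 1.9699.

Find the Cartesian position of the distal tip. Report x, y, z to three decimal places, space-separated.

-0.076 -0.649 1.817

θ = κ·ℓ = 0.3505 × 1.9699 = 0.69045 rad
ρ = (1 − cos θ)/κ = (1 − 0.77096)/0.3505 = 0.65347
z = sin θ / κ = 0.63688/0.3505 = 1.81707
x = ρ cos φ = 0.65347 × cos(263.31°) = -0.07613
y = ρ sin φ = 0.65347 × sin(263.31°) = -0.64902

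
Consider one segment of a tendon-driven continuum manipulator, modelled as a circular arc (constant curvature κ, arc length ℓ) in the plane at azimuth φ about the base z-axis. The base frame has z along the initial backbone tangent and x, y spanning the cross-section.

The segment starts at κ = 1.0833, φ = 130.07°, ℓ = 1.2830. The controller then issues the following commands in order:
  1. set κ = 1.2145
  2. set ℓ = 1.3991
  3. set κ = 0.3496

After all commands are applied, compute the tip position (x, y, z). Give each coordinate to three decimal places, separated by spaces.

-0.216 0.257 1.344

initial: κ=1.0833, φ=130.07°, ℓ=1.2830
cmd 1: set κ=1.2145 → (κ,φ,ℓ)=(1.2145,130.07°,1.2830) → tip=(-0.5234,0.6222,0.8233)
cmd 2: set ℓ=1.3991 → (κ,φ,ℓ)=(1.2145,130.07°,1.3991) → tip=(-0.5979,0.7108,0.8166)
cmd 3: set κ=0.3496 → (κ,φ,ℓ)=(0.3496,130.07°,1.3991) → tip=(-0.2159,0.2567,1.3440)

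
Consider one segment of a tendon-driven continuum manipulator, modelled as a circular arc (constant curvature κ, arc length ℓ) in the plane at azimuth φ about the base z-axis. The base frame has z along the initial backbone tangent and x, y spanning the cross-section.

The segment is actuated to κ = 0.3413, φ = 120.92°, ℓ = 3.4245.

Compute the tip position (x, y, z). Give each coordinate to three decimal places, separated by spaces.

-0.916 1.530 2.696

θ = κ·ℓ = 0.3413 × 3.4245 = 1.16878 rad
ρ = (1 − cos θ)/κ = (1 − 0.39127)/0.3413 = 1.78355
z = sin θ / κ = 0.92027/0.3413 = 2.69638
x = ρ cos φ = 1.78355 × cos(120.92°) = -0.91646
y = ρ sin φ = 1.78355 × sin(120.92°) = 1.53009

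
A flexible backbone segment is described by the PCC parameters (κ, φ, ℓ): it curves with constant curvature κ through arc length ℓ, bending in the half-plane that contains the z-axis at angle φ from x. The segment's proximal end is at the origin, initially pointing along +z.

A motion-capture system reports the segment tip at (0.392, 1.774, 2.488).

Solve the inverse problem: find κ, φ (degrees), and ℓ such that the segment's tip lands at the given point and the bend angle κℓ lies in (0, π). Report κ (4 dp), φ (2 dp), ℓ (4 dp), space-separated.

ρ = √(x²+y²) = √(0.392² + 1.774²) = 1.81679
φ = atan2(y, x) mod 360° = atan2(1.774, 0.392) = 77.5396°
|p|² = ρ² + z² = 1.81679² + 2.488² = 9.49088
κ = 2ρ / |p|² = 2×1.81679 / 9.49088 = 0.38285
θ = 2·atan2(ρ, z) = 2·atan2(1.81679, 2.488) = 1.26145 rad
ℓ = θ/κ = 1.26145/0.38285 = 3.29488

0.3829 77.54 3.2949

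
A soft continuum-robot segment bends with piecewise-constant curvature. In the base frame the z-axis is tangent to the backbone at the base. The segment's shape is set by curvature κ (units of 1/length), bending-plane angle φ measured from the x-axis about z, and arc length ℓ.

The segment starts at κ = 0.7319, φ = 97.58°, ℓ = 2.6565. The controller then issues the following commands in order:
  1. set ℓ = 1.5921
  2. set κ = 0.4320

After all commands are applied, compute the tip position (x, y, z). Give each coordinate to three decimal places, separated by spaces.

initial: κ=0.7319, φ=97.58°, ℓ=2.6565
cmd 1: set ℓ=1.5921 → (κ,φ,ℓ)=(0.7319,97.58°,1.5921) → tip=(-0.1091,0.8201,1.2555)
cmd 2: set κ=0.4320 → (κ,φ,ℓ)=(0.4320,97.58°,1.5921) → tip=(-0.0694,0.5217,1.4695)

-0.069 0.522 1.470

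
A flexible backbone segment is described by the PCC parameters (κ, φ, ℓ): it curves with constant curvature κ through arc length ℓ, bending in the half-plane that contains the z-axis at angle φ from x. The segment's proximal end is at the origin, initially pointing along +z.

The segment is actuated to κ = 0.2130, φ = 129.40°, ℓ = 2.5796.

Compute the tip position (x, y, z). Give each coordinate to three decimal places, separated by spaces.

-0.439 0.534 2.452

θ = κ·ℓ = 0.2130 × 2.5796 = 0.54945 rad
ρ = (1 − cos θ)/κ = (1 − 0.85281)/0.2130 = 0.69104
z = sin θ / κ = 0.52222/0.2130 = 2.45175
x = ρ cos φ = 0.69104 × cos(129.40°) = -0.43862
y = ρ sin φ = 0.69104 × sin(129.40°) = 0.53399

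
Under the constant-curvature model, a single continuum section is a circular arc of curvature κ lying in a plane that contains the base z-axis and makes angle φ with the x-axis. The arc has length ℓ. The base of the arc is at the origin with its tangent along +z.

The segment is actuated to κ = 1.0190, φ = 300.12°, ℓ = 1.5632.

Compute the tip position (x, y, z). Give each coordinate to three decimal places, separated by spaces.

0.503 -0.868 0.981

θ = κ·ℓ = 1.0190 × 1.5632 = 1.59290 rad
ρ = (1 − cos θ)/κ = (1 − -0.02210)/1.0190 = 1.00304
z = sin θ / κ = 0.99976/1.0190 = 0.98111
x = ρ cos φ = 1.00304 × cos(300.12°) = 0.50334
y = ρ sin φ = 1.00304 × sin(300.12°) = -0.86761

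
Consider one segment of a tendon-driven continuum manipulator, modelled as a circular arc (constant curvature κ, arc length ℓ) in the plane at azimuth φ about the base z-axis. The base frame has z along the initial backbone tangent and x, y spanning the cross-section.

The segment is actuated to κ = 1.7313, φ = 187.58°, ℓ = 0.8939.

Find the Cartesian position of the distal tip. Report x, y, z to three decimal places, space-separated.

θ = κ·ℓ = 1.7313 × 0.8939 = 1.54761 rad
ρ = (1 − cos θ)/κ = (1 − 0.02319)/1.7313 = 0.56421
z = sin θ / κ = 0.99973/1.7313 = 0.57745
x = ρ cos φ = 0.56421 × cos(187.58°) = -0.55928
y = ρ sin φ = 0.56421 × sin(187.58°) = -0.07443

-0.559 -0.074 0.577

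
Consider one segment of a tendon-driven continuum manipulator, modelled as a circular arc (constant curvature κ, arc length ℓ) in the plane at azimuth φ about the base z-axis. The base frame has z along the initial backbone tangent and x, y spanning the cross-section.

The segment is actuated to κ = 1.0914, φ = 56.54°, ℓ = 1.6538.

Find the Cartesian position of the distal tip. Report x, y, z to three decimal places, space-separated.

θ = κ·ℓ = 1.0914 × 1.6538 = 1.80496 rad
ρ = (1 − cos θ)/κ = (1 − -0.23203)/1.0914 = 1.12885
z = sin θ / κ = 0.97271/1.0914 = 0.89125
x = ρ cos φ = 1.12885 × cos(56.54°) = 0.62240
y = ρ sin φ = 1.12885 × sin(56.54°) = 0.94177

0.622 0.942 0.891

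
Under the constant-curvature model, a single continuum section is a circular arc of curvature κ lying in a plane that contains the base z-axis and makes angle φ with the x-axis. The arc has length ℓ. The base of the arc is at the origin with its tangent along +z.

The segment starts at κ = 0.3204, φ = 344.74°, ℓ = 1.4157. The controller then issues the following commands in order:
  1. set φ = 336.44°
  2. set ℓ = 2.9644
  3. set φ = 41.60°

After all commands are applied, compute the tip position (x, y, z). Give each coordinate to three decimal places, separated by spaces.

initial: κ=0.3204, φ=344.74°, ℓ=1.4157
cmd 1: set φ=336.44° → (κ,φ,ℓ)=(0.3204,336.44°,1.4157) → tip=(0.2893,-0.1262,1.3677)
cmd 2: set ℓ=2.9644 → (κ,φ,ℓ)=(0.3204,336.44°,2.9644) → tip=(1.1963,-0.5217,2.5384)
cmd 3: set φ=41.60° → (κ,φ,ℓ)=(0.3204,41.60°,2.9644) → tip=(0.9759,0.8665,2.5384)

0.976 0.866 2.538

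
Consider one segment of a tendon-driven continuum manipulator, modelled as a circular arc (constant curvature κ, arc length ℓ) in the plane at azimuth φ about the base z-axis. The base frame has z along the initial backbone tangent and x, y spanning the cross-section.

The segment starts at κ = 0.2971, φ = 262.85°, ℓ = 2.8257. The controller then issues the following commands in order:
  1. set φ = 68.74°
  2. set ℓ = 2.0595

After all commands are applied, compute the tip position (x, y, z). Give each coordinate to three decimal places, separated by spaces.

0.221 0.569 1.933

initial: κ=0.2971, φ=262.85°, ℓ=2.8257
cmd 1: set φ=68.74° → (κ,φ,ℓ)=(0.2971,68.74°,2.8257) → tip=(0.4054,1.0420,2.5053)
cmd 2: set ℓ=2.0595 → (κ,φ,ℓ)=(0.2971,68.74°,2.0595) → tip=(0.2214,0.5691,1.9334)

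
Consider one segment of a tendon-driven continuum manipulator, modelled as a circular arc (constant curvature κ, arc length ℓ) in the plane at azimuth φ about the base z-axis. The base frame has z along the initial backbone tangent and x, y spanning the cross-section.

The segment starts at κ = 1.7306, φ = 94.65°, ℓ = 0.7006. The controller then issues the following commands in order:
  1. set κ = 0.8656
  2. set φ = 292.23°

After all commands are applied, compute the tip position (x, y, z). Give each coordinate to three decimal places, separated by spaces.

initial: κ=1.7306, φ=94.65°, ℓ=0.7006
cmd 1: set κ=0.8656 → (κ,φ,ℓ)=(0.8656,94.65°,0.7006) → tip=(-0.0167,0.2053,0.6584)
cmd 2: set φ=292.23° → (κ,φ,ℓ)=(0.8656,292.23°,0.7006) → tip=(0.0779,-0.1907,0.6584)

0.078 -0.191 0.658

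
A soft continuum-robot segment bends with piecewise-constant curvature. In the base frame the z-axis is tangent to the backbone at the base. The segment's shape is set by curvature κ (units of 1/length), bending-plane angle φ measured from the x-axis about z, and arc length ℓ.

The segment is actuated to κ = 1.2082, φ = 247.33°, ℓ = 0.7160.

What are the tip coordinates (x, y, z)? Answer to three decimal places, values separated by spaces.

-0.112 -0.268 0.630

θ = κ·ℓ = 1.2082 × 0.7160 = 0.86507 rad
ρ = (1 − cos θ)/κ = (1 − 0.64859)/1.2082 = 0.29086
z = sin θ / κ = 0.76114/1.2082 = 0.62998
x = ρ cos φ = 0.29086 × cos(247.33°) = -0.11210
y = ρ sin φ = 0.29086 × sin(247.33°) = -0.26839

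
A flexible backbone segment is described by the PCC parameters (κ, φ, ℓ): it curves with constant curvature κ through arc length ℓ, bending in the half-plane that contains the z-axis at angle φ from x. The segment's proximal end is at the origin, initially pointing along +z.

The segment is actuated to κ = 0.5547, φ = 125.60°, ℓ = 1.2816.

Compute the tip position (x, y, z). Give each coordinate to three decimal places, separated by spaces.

-0.254 0.355 1.176

θ = κ·ℓ = 0.5547 × 1.2816 = 0.71090 rad
ρ = (1 − cos θ)/κ = (1 − 0.75777)/0.5547 = 0.43668
z = sin θ / κ = 0.65252/0.5547 = 1.17635
x = ρ cos φ = 0.43668 × cos(125.60°) = -0.25420
y = ρ sin φ = 0.43668 × sin(125.60°) = 0.35507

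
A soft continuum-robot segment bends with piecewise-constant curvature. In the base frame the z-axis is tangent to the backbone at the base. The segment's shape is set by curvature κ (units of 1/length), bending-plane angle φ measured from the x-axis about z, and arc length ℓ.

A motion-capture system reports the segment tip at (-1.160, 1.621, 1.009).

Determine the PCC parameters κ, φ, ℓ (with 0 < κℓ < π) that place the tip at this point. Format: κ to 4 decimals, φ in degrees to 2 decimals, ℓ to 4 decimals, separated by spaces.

0.7987 125.59 2.7600

ρ = √(x²+y²) = √(-1.160² + 1.621²) = 1.99330
φ = atan2(y, x) mod 360° = atan2(1.621, -1.160) = 125.5878°
|p|² = ρ² + z² = 1.99330² + 1.009² = 4.99132
κ = 2ρ / |p|² = 2×1.99330 / 4.99132 = 0.79871
θ = 2·atan2(ρ, z) = 2·atan2(1.99330, 1.009) = 2.20441 rad
ℓ = θ/κ = 2.20441/0.79871 = 2.75998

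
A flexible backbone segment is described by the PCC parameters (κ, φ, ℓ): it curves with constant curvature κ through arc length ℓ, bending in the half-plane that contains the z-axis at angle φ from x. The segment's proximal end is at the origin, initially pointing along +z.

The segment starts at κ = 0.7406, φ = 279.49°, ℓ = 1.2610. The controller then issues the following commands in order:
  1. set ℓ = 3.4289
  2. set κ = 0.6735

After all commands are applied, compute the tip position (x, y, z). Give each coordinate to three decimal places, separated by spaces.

0.410 -2.450 1.098

initial: κ=0.7406, φ=279.49°, ℓ=1.2610
cmd 1: set ℓ=3.4289 → (κ,φ,ℓ)=(0.7406,279.49°,3.4289) → tip=(0.4061,-2.4293,0.7648)
cmd 2: set κ=0.6735 → (κ,φ,ℓ)=(0.6735,279.49°,3.4289) → tip=(0.4096,-2.4504,1.0979)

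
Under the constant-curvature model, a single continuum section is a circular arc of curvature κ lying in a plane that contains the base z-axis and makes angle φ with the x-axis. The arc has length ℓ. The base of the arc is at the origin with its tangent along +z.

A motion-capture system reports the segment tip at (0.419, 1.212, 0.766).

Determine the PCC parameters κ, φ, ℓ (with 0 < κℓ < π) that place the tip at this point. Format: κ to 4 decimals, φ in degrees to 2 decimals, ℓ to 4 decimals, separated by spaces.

ρ = √(x²+y²) = √(0.419² + 1.212²) = 1.28238
φ = atan2(y, x) mod 360° = atan2(1.212, 0.419) = 70.9292°
|p|² = ρ² + z² = 1.28238² + 0.766² = 2.23126
κ = 2ρ / |p|² = 2×1.28238 / 2.23126 = 1.14947
θ = 2·atan2(ρ, z) = 2·atan2(1.28238, 0.766) = 2.06469 rad
ℓ = θ/κ = 2.06469/1.14947 = 1.79621

1.1495 70.93 1.7962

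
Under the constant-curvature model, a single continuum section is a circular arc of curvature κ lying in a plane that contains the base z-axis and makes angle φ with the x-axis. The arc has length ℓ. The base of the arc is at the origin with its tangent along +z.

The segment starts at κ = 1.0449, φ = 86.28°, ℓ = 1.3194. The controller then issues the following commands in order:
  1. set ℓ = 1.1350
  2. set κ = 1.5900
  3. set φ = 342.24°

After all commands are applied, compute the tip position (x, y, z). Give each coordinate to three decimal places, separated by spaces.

initial: κ=1.0449, φ=86.28°, ℓ=1.3194
cmd 1: set ℓ=1.1350 → (κ,φ,ℓ)=(1.0449,86.28°,1.1350) → tip=(0.0388,0.5965,0.8870)
cmd 2: set κ=1.5900 → (κ,φ,ℓ)=(1.5900,86.28°,1.1350) → tip=(0.0503,0.7730,0.6118)
cmd 3: set φ=342.24° → (κ,φ,ℓ)=(1.5900,342.24°,1.1350) → tip=(0.7378,-0.2363,0.6118)

0.738 -0.236 0.612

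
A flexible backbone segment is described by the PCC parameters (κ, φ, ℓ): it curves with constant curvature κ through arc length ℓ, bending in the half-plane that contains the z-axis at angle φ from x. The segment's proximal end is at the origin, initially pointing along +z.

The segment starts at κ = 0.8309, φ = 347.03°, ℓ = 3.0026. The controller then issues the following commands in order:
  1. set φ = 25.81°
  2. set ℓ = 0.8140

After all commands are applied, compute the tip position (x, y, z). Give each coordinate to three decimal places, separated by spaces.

0.239 0.115 0.753

initial: κ=0.8309, φ=347.03°, ℓ=3.0026
cmd 1: set φ=25.81° → (κ,φ,ℓ)=(0.8309,25.81°,3.0026) → tip=(1.9481,0.9422,0.7252)
cmd 2: set ℓ=0.8140 → (κ,φ,ℓ)=(0.8309,25.81°,0.8140) → tip=(0.2385,0.1154,0.7533)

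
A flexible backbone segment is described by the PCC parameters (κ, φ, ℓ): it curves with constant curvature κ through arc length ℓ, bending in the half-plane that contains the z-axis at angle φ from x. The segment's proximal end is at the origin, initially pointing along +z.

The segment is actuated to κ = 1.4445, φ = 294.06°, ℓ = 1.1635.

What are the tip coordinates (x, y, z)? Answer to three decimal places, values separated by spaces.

θ = κ·ℓ = 1.4445 × 1.1635 = 1.68068 rad
ρ = (1 − cos θ)/κ = (1 − -0.10966)/1.4445 = 0.76820
z = sin θ / κ = 0.99397/1.4445 = 0.68811
x = ρ cos φ = 0.76820 × cos(294.06°) = 0.31319
y = ρ sin φ = 0.76820 × sin(294.06°) = -0.70145

0.313 -0.701 0.688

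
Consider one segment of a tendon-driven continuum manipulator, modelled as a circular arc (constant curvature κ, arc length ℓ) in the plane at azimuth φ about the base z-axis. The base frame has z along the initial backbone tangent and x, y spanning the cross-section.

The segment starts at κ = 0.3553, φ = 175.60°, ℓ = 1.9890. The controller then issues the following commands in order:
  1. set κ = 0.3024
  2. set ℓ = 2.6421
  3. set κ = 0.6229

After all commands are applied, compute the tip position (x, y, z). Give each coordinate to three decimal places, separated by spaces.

-1.721 0.132 1.601

initial: κ=0.3553, φ=175.60°, ℓ=1.9890
cmd 1: set κ=0.3024 → (κ,φ,ℓ)=(0.3024,175.60°,1.9890) → tip=(-0.5786,0.0445,1.8712)
cmd 2: set ℓ=2.6421 → (κ,φ,ℓ)=(0.3024,175.60°,2.6421) → tip=(-0.9976,0.0768,2.3698)
cmd 3: set κ=0.6229 → (κ,φ,ℓ)=(0.6229,175.60°,2.6421) → tip=(-1.7205,0.1324,1.6009)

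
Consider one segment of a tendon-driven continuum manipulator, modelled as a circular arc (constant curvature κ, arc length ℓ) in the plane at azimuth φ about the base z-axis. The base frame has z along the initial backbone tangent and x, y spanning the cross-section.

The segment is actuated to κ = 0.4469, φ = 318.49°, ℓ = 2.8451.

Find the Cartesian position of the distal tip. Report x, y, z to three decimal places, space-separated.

θ = κ·ℓ = 0.4469 × 2.8451 = 1.27148 rad
ρ = (1 − cos θ)/κ = (1 − 0.29487)/0.4469 = 1.57782
z = sin θ / κ = 0.95554/0.4469 = 2.13814
x = ρ cos φ = 1.57782 × cos(318.49°) = 1.18154
y = ρ sin φ = 1.57782 × sin(318.49°) = -1.04570

1.182 -1.046 2.138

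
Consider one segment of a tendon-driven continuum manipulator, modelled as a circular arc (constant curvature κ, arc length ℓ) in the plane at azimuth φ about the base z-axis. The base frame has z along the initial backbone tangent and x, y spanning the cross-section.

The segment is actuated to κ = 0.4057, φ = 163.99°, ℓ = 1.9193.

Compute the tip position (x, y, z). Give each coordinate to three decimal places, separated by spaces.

θ = κ·ℓ = 0.4057 × 1.9193 = 0.77866 rad
ρ = (1 − cos θ)/κ = (1 − 0.71186)/0.4057 = 0.71024
z = sin θ / κ = 0.70233/0.4057 = 1.73115
x = ρ cos φ = 0.71024 × cos(163.99°) = -0.68269
y = ρ sin φ = 0.71024 × sin(163.99°) = 0.19589

-0.683 0.196 1.731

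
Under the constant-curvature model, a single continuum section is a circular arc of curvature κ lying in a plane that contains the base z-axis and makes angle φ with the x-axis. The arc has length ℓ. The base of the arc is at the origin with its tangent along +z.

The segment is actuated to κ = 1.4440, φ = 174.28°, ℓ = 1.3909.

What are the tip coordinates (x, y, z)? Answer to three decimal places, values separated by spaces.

-0.981 0.098 0.627

θ = κ·ℓ = 1.4440 × 1.3909 = 2.00846 rad
ρ = (1 − cos θ)/κ = (1 − -0.42382)/1.4440 = 0.98603
z = sin θ / κ = 0.90574/1.4440 = 0.62725
x = ρ cos φ = 0.98603 × cos(174.28°) = -0.98112
y = ρ sin φ = 0.98603 × sin(174.28°) = 0.09827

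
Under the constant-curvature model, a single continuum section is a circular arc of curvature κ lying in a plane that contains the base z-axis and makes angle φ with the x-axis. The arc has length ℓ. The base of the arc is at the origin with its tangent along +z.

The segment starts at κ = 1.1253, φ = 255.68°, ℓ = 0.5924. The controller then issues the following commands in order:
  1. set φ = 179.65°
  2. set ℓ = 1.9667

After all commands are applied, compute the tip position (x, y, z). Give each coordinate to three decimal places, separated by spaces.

initial: κ=1.1253, φ=255.68°, ℓ=0.5924
cmd 1: set φ=179.65° → (κ,φ,ℓ)=(1.1253,179.65°,0.5924) → tip=(-0.1902,0.0012,0.5495)
cmd 2: set ℓ=1.9667 → (κ,φ,ℓ)=(1.1253,179.65°,1.9667) → tip=(-1.4210,0.0087,0.7115)

-1.421 0.009 0.712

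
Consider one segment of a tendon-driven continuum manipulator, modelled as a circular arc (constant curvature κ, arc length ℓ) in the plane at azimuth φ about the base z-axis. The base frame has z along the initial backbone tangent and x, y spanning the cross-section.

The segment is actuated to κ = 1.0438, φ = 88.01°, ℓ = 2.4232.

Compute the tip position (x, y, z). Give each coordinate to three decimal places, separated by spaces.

0.060 1.741 0.551

θ = κ·ℓ = 1.0438 × 2.4232 = 2.52934 rad
ρ = (1 − cos θ)/κ = (1 − -0.81835)/1.0438 = 1.74205
z = sin θ / κ = 0.57472/1.0438 = 0.55060
x = ρ cos φ = 1.74205 × cos(88.01°) = 0.06049
y = ρ sin φ = 1.74205 × sin(88.01°) = 1.74100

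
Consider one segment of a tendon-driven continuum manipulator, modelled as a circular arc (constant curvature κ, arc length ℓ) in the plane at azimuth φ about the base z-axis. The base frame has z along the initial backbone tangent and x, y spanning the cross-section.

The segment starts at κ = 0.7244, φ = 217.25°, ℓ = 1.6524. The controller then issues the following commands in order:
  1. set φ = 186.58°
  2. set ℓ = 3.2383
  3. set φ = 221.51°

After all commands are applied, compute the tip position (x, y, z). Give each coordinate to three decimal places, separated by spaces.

-1.757 -1.555 0.986

initial: κ=0.7244, φ=217.25°, ℓ=1.6524
cmd 1: set φ=186.58° → (κ,φ,ℓ)=(0.7244,186.58°,1.6524) → tip=(-0.8706,-0.1004,1.2851)
cmd 2: set ℓ=3.2383 → (κ,φ,ℓ)=(0.7244,186.58°,3.2383) → tip=(-2.3309,-0.2689,0.9862)
cmd 3: set φ=221.51° → (κ,φ,ℓ)=(0.7244,221.51°,3.2383) → tip=(-1.7571,-1.5551,0.9862)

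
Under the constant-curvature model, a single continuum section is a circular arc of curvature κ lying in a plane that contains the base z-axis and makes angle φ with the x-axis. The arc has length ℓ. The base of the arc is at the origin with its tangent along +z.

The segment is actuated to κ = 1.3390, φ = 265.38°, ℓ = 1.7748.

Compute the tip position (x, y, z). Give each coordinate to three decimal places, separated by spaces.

θ = κ·ℓ = 1.3390 × 1.7748 = 2.37646 rad
ρ = (1 − cos θ)/κ = (1 − -0.72129)/1.3390 = 1.28550
z = sin θ / κ = 0.69263/1.3390 = 0.51728
x = ρ cos φ = 1.28550 × cos(265.38°) = -0.10354
y = ρ sin φ = 1.28550 × sin(265.38°) = -1.28133

-0.104 -1.281 0.517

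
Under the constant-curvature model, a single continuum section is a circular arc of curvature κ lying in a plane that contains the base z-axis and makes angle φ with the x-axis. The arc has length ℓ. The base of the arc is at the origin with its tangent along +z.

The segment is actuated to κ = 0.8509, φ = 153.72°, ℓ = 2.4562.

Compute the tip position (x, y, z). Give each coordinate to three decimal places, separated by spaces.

θ = κ·ℓ = 0.8509 × 2.4562 = 2.08998 rad
ρ = (1 − cos θ)/κ = (1 − -0.49617)/0.8509 = 1.75834
z = sin θ / κ = 0.86822/0.8509 = 1.02036
x = ρ cos φ = 1.75834 × cos(153.72°) = -1.57660
y = ρ sin φ = 1.75834 × sin(153.72°) = 0.77852

-1.577 0.779 1.020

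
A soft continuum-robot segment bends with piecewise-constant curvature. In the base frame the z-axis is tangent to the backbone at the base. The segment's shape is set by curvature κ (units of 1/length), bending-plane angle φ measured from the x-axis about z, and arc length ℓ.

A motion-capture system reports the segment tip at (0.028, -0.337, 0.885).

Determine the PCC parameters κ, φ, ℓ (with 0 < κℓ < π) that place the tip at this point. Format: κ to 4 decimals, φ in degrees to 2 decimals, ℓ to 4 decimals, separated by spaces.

0.7535 274.75 0.9688

ρ = √(x²+y²) = √(0.028² + -0.337²) = 0.33816
φ = atan2(y, x) mod 360° = atan2(-0.337, 0.028) = 274.7496°
|p|² = ρ² + z² = 0.33816² + 0.885² = 0.89758
κ = 2ρ / |p|² = 2×0.33816 / 0.89758 = 0.75350
θ = 2·atan2(ρ, z) = 2·atan2(0.33816, 0.885) = 0.72997 rad
ℓ = θ/κ = 0.72997/0.75350 = 0.96877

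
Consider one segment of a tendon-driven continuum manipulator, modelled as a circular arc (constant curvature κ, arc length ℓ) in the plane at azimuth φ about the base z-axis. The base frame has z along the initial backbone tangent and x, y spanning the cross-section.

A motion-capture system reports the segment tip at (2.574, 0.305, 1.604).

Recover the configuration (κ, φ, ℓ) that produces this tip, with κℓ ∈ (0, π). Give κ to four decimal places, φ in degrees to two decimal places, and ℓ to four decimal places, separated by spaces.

ρ = √(x²+y²) = √(2.574² + 0.305²) = 2.59201
φ = atan2(y, x) mod 360° = atan2(0.305, 2.574) = 6.7576°
|p|² = ρ² + z² = 2.59201² + 1.604² = 9.29132
κ = 2ρ / |p|² = 2×2.59201 / 9.29132 = 0.55794
θ = 2·atan2(ρ, z) = 2·atan2(2.59201, 1.604) = 2.03330 rad
ℓ = θ/κ = 2.03330/0.55794 = 3.64428

0.5579 6.76 3.6443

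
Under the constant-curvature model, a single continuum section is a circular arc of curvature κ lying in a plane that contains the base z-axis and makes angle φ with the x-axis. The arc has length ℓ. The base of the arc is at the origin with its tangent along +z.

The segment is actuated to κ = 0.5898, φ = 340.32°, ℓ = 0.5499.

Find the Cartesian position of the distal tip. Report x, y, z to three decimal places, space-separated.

θ = κ·ℓ = 0.5898 × 0.5499 = 0.32433 rad
ρ = (1 − cos θ)/κ = (1 − 0.94786)/0.5898 = 0.08840
z = sin θ / κ = 0.31867/0.5898 = 0.54031
x = ρ cos φ = 0.08840 × cos(340.32°) = 0.08323
y = ρ sin φ = 0.08840 × sin(340.32°) = -0.02977

0.083 -0.030 0.540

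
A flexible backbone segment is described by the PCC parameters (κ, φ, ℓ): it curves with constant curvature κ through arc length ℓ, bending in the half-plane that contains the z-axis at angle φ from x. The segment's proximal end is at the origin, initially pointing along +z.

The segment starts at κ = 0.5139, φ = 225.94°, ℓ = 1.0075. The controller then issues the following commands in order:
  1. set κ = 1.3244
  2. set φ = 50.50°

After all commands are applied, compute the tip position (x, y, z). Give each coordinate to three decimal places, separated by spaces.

0.368 0.446 0.734

initial: κ=0.5139, φ=225.94°, ℓ=1.0075
cmd 1: set κ=1.3244 → (κ,φ,ℓ)=(1.3244,225.94°,1.0075) → tip=(-0.4021,-0.4155,0.7340)
cmd 2: set φ=50.50° → (κ,φ,ℓ)=(1.3244,50.50°,1.0075) → tip=(0.3678,0.4461,0.7340)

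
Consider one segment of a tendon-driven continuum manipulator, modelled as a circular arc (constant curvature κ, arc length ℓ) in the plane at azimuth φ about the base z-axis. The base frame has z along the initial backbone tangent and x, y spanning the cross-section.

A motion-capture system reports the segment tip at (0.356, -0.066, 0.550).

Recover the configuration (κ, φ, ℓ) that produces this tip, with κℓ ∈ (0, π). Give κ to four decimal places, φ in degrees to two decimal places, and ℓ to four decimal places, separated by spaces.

ρ = √(x²+y²) = √(0.356² + -0.066²) = 0.36207
φ = atan2(y, x) mod 360° = atan2(-0.066, 0.356) = 349.4970°
|p|² = ρ² + z² = 0.36207² + 0.550² = 0.43359
κ = 2ρ / |p|² = 2×0.36207 / 0.43359 = 1.67008
θ = 2·atan2(ρ, z) = 2·atan2(0.36207, 0.550) = 1.16438 rad
ℓ = θ/κ = 1.16438/1.67008 = 0.69720

1.6701 349.50 0.6972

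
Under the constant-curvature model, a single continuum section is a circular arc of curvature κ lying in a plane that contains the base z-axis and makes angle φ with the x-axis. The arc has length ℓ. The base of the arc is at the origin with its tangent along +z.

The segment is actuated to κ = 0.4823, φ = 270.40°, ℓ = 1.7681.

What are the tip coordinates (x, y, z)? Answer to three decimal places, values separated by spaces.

θ = κ·ℓ = 0.4823 × 1.7681 = 0.85275 rad
ρ = (1 − cos θ)/κ = (1 − 0.65791)/0.4823 = 0.70929
z = sin θ / κ = 0.75310/0.4823 = 1.56147
x = ρ cos φ = 0.70929 × cos(270.40°) = 0.00495
y = ρ sin φ = 0.70929 × sin(270.40°) = -0.70927

0.005 -0.709 1.561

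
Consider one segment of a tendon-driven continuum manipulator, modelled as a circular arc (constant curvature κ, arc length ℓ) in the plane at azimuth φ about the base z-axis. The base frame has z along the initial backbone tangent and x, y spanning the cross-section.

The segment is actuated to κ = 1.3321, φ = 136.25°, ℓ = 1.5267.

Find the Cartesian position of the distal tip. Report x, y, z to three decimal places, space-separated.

θ = κ·ℓ = 1.3321 × 1.5267 = 2.03372 rad
ρ = (1 − cos θ)/κ = (1 − -0.44656)/1.3321 = 1.08593
z = sin θ / κ = 0.89475/1.3321 = 0.67169
x = ρ cos φ = 1.08593 × cos(136.25°) = -0.78443
y = ρ sin φ = 1.08593 × sin(136.25°) = 0.75093

-0.784 0.751 0.672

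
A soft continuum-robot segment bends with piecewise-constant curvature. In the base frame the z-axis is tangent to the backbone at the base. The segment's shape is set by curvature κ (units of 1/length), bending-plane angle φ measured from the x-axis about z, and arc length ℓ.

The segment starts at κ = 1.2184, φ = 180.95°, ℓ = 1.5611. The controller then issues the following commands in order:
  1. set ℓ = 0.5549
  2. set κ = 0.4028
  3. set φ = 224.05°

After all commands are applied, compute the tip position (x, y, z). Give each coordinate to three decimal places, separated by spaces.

initial: κ=1.2184, φ=180.95°, ℓ=1.5611
cmd 1: set ℓ=0.5549 → (κ,φ,ℓ)=(1.2184,180.95°,0.5549) → tip=(-0.1805,-0.0030,0.5136)
cmd 2: set κ=0.4028 → (κ,φ,ℓ)=(0.4028,180.95°,0.5549) → tip=(-0.0617,-0.0010,0.5503)
cmd 3: set φ=224.05° → (κ,φ,ℓ)=(0.4028,224.05°,0.5549) → tip=(-0.0444,-0.0429,0.5503)

-0.044 -0.043 0.550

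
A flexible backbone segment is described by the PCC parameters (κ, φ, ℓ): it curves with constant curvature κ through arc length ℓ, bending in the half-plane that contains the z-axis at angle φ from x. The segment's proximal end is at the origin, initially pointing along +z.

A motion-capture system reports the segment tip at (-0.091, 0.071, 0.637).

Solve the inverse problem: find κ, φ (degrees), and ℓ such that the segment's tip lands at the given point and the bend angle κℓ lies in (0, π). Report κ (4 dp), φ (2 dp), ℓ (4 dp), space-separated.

ρ = √(x²+y²) = √(-0.091² + 0.071²) = 0.11542
φ = atan2(y, x) mod 360° = atan2(0.071, -0.091) = 142.0379°
|p|² = ρ² + z² = 0.11542² + 0.637² = 0.41909
κ = 2ρ / |p|² = 2×0.11542 / 0.41909 = 0.55082
θ = 2·atan2(ρ, z) = 2·atan2(0.11542, 0.637) = 0.35850 rad
ℓ = θ/κ = 0.35850/0.55082 = 0.65085

0.5508 142.04 0.6509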